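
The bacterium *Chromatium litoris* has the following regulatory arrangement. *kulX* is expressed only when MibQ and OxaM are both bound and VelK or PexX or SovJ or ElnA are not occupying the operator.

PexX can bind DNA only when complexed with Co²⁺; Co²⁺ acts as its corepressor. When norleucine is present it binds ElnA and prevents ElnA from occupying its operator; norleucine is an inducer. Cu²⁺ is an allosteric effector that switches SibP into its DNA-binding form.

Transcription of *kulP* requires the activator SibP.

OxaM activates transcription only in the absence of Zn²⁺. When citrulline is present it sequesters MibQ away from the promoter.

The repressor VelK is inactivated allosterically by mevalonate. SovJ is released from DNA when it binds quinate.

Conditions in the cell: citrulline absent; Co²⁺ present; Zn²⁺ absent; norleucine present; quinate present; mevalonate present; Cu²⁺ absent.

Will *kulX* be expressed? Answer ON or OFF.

Mevalonate is present, so VelK is inactive.
Citrulline is absent, so MibQ is active.
Zn²⁺ is absent, so OxaM is active.
Co²⁺ is present, so PexX is active.
Quinate is present, so SovJ is inactive.
Norleucine is present, so ElnA is inactive.
With repressor PexX bound, *kulX* is not transcribed.

OFF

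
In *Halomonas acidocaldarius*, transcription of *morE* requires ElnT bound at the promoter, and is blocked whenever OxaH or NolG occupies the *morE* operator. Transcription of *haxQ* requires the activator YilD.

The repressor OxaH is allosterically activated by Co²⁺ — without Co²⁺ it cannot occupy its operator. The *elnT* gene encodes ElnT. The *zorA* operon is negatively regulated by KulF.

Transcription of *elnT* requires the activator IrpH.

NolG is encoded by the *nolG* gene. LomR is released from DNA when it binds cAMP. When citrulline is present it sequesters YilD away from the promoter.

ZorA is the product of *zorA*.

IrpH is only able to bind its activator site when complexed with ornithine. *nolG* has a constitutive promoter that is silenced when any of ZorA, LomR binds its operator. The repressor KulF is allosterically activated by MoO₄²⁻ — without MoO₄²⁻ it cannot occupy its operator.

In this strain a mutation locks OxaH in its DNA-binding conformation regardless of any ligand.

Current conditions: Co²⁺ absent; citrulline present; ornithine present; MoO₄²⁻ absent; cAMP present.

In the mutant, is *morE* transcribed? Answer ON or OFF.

OFF

OxaH is constitutively active in this strain.
MoO₄²⁻ is absent, so KulF is inactive.
With no repressor bound, *zorA* is transcribed.
So ZorA is produced and active.
cAMP is present, so LomR is inactive.
With repressor ZorA bound, *nolG* is not transcribed.
So NolG is not produced.
Ornithine is present, so IrpH is active.
No repressor is bound and IrpH is active, so *elnT* is transcribed.
So ElnT is produced and active.
With repressor OxaH bound, *morE* is not transcribed.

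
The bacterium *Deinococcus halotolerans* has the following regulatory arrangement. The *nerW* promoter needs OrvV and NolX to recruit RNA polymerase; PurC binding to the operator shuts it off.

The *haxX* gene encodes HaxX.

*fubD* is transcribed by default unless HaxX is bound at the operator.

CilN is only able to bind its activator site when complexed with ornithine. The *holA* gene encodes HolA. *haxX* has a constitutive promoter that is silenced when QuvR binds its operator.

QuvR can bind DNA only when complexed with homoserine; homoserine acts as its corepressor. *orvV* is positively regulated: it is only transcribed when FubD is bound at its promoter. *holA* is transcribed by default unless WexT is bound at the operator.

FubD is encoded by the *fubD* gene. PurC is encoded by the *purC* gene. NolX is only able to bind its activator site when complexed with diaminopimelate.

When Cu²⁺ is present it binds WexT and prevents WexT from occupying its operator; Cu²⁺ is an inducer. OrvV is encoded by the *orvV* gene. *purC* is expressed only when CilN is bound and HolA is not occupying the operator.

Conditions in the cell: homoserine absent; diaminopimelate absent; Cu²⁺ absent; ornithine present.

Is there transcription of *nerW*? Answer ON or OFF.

OFF

Homoserine is absent, so QuvR is inactive.
With no repressor bound, *haxX* is transcribed.
So HaxX is produced and active.
With repressor HaxX bound, *fubD* is not transcribed.
So FubD is not produced.
Required activator FubD is absent, so *orvV* is not transcribed.
So OrvV is not produced.
Ornithine is present, so CilN is active.
Cu²⁺ is absent, so WexT is active.
With repressor WexT bound, *holA* is not transcribed.
So HolA is not produced.
No repressor is bound and CilN is active, so *purC* is transcribed.
So PurC is produced and active.
Diaminopimelate is absent, so NolX is inactive.
With repressor PurC bound, *nerW* is not transcribed.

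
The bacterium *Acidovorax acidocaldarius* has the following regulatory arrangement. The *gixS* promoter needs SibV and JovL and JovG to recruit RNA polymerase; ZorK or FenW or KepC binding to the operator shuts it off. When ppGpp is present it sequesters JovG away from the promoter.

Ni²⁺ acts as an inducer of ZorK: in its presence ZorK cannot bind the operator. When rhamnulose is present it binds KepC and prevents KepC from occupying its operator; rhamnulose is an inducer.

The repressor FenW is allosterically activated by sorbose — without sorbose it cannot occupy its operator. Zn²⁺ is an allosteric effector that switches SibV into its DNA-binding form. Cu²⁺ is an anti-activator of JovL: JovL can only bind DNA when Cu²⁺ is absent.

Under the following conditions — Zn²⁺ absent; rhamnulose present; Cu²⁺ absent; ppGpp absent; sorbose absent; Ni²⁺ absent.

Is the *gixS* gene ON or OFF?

OFF

Ni²⁺ is absent, so ZorK is active.
Zn²⁺ is absent, so SibV is inactive.
Cu²⁺ is absent, so JovL is active.
ppGpp is absent, so JovG is active.
Sorbose is absent, so FenW is inactive.
Rhamnulose is present, so KepC is inactive.
With repressor ZorK bound, *gixS* is not transcribed.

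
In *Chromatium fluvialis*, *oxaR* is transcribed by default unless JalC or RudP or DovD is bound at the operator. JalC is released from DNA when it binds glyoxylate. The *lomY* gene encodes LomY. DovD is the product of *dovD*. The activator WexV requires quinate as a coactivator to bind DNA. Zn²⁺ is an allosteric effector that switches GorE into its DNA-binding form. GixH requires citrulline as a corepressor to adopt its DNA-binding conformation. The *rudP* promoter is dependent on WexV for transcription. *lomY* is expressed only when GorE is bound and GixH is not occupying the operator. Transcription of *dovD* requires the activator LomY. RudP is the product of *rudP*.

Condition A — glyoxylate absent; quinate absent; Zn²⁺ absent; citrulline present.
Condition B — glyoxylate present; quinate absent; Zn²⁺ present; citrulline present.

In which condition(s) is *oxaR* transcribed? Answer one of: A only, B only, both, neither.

Condition A:
Glyoxylate is absent, so JalC is active.
Quinate is absent, so WexV is inactive.
Required activator WexV is absent, so *rudP* is not transcribed.
So RudP is not produced.
Zn²⁺ is absent, so GorE is inactive.
Citrulline is present, so GixH is active.
With repressor GixH bound, *lomY* is not transcribed.
So LomY is not produced.
Required activator LomY is absent, so *dovD* is not transcribed.
So DovD is not produced.
With repressor JalC bound, *oxaR* is not transcribed.
→ *oxaR* is OFF in A.
Condition B:
Glyoxylate is present, so JalC is inactive.
Quinate is absent, so WexV is inactive.
Required activator WexV is absent, so *rudP* is not transcribed.
So RudP is not produced.
Zn²⁺ is present, so GorE is active.
Citrulline is present, so GixH is active.
With repressor GixH bound, *lomY* is not transcribed.
So LomY is not produced.
Required activator LomY is absent, so *dovD* is not transcribed.
So DovD is not produced.
With no repressor bound, *oxaR* is transcribed.
→ *oxaR* is ON in B.

B only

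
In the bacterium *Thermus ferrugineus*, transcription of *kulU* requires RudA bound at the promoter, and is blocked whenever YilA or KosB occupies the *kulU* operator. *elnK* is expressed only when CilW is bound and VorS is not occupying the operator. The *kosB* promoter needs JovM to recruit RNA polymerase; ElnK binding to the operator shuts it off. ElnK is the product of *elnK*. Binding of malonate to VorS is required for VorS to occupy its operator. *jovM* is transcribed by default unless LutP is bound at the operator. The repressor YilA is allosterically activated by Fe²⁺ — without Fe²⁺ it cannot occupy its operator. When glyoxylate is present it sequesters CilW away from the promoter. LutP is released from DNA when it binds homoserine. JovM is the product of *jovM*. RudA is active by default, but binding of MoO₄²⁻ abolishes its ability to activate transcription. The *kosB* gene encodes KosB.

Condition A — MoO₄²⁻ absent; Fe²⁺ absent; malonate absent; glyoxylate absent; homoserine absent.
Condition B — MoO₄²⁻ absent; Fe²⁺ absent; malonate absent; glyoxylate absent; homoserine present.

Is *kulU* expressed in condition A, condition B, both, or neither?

Condition A:
MoO₄²⁻ is absent, so RudA is active.
Fe²⁺ is absent, so YilA is inactive.
Malonate is absent, so VorS is inactive.
Glyoxylate is absent, so CilW is active.
No repressor is bound and CilW is active, so *elnK* is transcribed.
So ElnK is produced and active.
Homoserine is absent, so LutP is active.
With repressor LutP bound, *jovM* is not transcribed.
So JovM is not produced.
With repressor ElnK bound, *kosB* is not transcribed.
So KosB is not produced.
No repressor is bound and RudA is active, so *kulU* is transcribed.
→ *kulU* is ON in A.
Condition B:
MoO₄²⁻ is absent, so RudA is active.
Fe²⁺ is absent, so YilA is inactive.
Malonate is absent, so VorS is inactive.
Glyoxylate is absent, so CilW is active.
No repressor is bound and CilW is active, so *elnK* is transcribed.
So ElnK is produced and active.
Homoserine is present, so LutP is inactive.
With no repressor bound, *jovM* is transcribed.
So JovM is produced and active.
With repressor ElnK bound, *kosB* is not transcribed.
So KosB is not produced.
No repressor is bound and RudA is active, so *kulU* is transcribed.
→ *kulU* is ON in B.

both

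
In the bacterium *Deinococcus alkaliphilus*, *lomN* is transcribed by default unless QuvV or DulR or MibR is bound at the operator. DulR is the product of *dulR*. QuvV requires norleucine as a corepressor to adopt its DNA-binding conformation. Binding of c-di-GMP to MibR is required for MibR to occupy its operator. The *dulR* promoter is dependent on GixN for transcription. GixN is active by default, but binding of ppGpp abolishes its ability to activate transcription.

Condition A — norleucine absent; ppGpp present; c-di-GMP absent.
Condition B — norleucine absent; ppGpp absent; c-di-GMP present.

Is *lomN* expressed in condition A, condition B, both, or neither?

A only

Condition A:
Norleucine is absent, so QuvV is inactive.
ppGpp is present, so GixN is inactive.
Required activator GixN is absent, so *dulR* is not transcribed.
So DulR is not produced.
c-di-GMP is absent, so MibR is inactive.
With no repressor bound, *lomN* is transcribed.
→ *lomN* is ON in A.
Condition B:
Norleucine is absent, so QuvV is inactive.
ppGpp is absent, so GixN is active.
No repressor is bound and GixN is active, so *dulR* is transcribed.
So DulR is produced and active.
c-di-GMP is present, so MibR is active.
With repressor DulR bound, *lomN* is not transcribed.
→ *lomN* is OFF in B.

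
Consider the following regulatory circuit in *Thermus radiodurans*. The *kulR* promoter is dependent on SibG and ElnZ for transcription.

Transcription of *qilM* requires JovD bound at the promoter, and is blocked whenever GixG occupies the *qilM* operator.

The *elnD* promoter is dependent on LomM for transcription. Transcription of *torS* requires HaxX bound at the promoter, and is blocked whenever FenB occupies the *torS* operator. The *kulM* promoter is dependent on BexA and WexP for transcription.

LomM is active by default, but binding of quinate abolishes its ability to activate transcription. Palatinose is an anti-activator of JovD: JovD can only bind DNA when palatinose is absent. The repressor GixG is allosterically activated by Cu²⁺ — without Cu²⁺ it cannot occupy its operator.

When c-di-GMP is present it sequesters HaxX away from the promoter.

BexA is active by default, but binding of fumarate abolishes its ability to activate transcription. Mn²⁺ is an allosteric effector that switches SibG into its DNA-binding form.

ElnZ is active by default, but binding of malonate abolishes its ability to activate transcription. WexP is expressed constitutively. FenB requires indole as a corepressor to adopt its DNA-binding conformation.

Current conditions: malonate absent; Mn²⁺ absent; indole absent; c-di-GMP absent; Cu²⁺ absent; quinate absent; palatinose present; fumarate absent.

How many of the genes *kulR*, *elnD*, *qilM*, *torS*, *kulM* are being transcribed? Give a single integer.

3

Mn²⁺ is absent, so SibG is inactive.
Malonate is absent, so ElnZ is active.
Required activator SibG is absent, so *kulR* is not transcribed.
→ *kulR* is OFF.
Quinate is absent, so LomM is active.
No repressor is bound and LomM is active, so *elnD* is transcribed.
→ *elnD* is ON.
Cu²⁺ is absent, so GixG is inactive.
Palatinose is present, so JovD is inactive.
Required activator JovD is absent, so *qilM* is not transcribed.
→ *qilM* is OFF.
Indole is absent, so FenB is inactive.
c-di-GMP is absent, so HaxX is active.
No repressor is bound and HaxX is active, so *torS* is transcribed.
→ *torS* is ON.
Fumarate is absent, so BexA is active.
WexP is produced constitutively and is active.
No repressor is bound and BexA and WexP are active, so *kulM* is transcribed.
→ *kulM* is ON.
3 of the 5 genes are transcribed.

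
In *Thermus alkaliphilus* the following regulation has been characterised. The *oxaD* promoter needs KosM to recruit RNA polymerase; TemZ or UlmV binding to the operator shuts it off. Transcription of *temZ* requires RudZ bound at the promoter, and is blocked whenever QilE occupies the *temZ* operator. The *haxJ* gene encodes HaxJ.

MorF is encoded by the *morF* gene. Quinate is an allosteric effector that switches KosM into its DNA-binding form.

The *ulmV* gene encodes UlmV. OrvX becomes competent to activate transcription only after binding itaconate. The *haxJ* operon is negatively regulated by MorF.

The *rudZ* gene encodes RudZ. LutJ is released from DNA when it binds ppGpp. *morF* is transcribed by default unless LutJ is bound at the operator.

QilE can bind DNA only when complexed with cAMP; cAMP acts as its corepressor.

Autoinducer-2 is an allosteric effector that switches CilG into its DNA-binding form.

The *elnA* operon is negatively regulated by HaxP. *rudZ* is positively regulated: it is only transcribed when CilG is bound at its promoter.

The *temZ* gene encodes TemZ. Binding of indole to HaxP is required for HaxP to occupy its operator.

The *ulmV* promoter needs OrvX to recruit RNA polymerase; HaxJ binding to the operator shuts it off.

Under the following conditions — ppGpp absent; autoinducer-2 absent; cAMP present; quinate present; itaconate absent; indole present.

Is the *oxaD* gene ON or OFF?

ON

Quinate is present, so KosM is active.
cAMP is present, so QilE is active.
Autoinducer-2 is absent, so CilG is inactive.
Required activator CilG is absent, so *rudZ* is not transcribed.
So RudZ is not produced.
With repressor QilE bound, *temZ* is not transcribed.
So TemZ is not produced.
Itaconate is absent, so OrvX is inactive.
ppGpp is absent, so LutJ is active.
With repressor LutJ bound, *morF* is not transcribed.
So MorF is not produced.
With no repressor bound, *haxJ* is transcribed.
So HaxJ is produced and active.
With repressor HaxJ bound, *ulmV* is not transcribed.
So UlmV is not produced.
No repressor is bound and KosM is active, so *oxaD* is transcribed.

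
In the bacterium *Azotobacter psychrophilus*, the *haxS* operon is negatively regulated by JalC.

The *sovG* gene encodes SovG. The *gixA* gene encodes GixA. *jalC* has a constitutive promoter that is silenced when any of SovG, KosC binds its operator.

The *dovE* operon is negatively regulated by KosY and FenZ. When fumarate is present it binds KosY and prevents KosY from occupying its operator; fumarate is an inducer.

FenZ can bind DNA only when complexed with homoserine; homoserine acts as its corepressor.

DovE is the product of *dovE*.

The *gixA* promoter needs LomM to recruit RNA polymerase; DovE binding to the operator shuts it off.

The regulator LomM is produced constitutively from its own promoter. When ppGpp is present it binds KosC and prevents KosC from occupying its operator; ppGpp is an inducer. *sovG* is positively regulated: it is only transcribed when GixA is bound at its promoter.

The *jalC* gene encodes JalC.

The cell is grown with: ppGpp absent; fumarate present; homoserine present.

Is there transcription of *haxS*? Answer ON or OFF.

ON

Fumarate is present, so KosY is inactive.
Homoserine is present, so FenZ is active.
With repressor FenZ bound, *dovE* is not transcribed.
So DovE is not produced.
LomM is produced constitutively and is active.
No repressor is bound and LomM is active, so *gixA* is transcribed.
So GixA is produced and active.
No repressor is bound and GixA is active, so *sovG* is transcribed.
So SovG is produced and active.
ppGpp is absent, so KosC is active.
With repressor SovG bound, *jalC* is not transcribed.
So JalC is not produced.
With no repressor bound, *haxS* is transcribed.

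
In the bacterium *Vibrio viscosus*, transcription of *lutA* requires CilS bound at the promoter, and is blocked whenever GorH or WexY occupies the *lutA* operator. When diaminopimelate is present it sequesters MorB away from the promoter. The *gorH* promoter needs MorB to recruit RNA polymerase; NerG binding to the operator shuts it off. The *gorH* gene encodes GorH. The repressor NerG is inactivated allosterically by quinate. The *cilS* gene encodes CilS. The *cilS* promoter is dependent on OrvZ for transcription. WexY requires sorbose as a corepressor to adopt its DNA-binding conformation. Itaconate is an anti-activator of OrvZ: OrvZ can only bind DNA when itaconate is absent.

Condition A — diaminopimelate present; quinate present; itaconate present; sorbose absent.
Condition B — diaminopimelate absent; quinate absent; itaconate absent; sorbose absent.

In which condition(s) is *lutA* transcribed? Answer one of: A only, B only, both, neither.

Condition A:
Diaminopimelate is present, so MorB is inactive.
Quinate is present, so NerG is inactive.
Required activator MorB is absent, so *gorH* is not transcribed.
So GorH is not produced.
Itaconate is present, so OrvZ is inactive.
Required activator OrvZ is absent, so *cilS* is not transcribed.
So CilS is not produced.
Sorbose is absent, so WexY is inactive.
Required activator CilS is absent, so *lutA* is not transcribed.
→ *lutA* is OFF in A.
Condition B:
Diaminopimelate is absent, so MorB is active.
Quinate is absent, so NerG is active.
With repressor NerG bound, *gorH* is not transcribed.
So GorH is not produced.
Itaconate is absent, so OrvZ is active.
No repressor is bound and OrvZ is active, so *cilS* is transcribed.
So CilS is produced and active.
Sorbose is absent, so WexY is inactive.
No repressor is bound and CilS is active, so *lutA* is transcribed.
→ *lutA* is ON in B.

B only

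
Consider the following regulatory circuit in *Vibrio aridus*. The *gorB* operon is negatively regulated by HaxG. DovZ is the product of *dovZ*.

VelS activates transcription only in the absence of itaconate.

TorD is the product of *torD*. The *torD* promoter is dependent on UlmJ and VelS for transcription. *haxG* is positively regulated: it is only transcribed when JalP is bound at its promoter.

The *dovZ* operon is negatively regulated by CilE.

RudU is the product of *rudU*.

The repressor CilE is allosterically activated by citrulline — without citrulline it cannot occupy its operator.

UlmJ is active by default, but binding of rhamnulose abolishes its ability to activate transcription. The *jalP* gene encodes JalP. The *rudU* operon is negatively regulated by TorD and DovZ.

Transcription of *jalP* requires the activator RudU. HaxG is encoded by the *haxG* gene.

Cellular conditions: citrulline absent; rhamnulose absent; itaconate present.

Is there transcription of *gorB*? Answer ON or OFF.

Rhamnulose is absent, so UlmJ is active.
Itaconate is present, so VelS is inactive.
Required activator VelS is absent, so *torD* is not transcribed.
So TorD is not produced.
Citrulline is absent, so CilE is inactive.
With no repressor bound, *dovZ* is transcribed.
So DovZ is produced and active.
With repressor DovZ bound, *rudU* is not transcribed.
So RudU is not produced.
Required activator RudU is absent, so *jalP* is not transcribed.
So JalP is not produced.
Required activator JalP is absent, so *haxG* is not transcribed.
So HaxG is not produced.
With no repressor bound, *gorB* is transcribed.

ON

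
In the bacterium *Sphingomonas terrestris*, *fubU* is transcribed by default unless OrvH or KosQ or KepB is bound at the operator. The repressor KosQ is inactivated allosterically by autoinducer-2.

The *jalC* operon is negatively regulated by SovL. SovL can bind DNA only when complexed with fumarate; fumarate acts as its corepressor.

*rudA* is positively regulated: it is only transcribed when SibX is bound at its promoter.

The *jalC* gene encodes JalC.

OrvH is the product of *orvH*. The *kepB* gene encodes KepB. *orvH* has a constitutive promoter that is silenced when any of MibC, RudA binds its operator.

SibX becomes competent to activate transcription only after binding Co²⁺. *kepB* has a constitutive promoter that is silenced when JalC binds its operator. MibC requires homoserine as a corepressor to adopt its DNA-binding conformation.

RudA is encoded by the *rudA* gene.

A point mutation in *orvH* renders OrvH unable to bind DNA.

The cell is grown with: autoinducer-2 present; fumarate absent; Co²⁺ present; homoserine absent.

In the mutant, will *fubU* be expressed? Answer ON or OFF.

OrvH is non-functional in this strain, so it has no effect.
Autoinducer-2 is present, so KosQ is inactive.
Fumarate is absent, so SovL is inactive.
With no repressor bound, *jalC* is transcribed.
So JalC is produced and active.
With repressor JalC bound, *kepB* is not transcribed.
So KepB is not produced.
With no repressor bound, *fubU* is transcribed.

ON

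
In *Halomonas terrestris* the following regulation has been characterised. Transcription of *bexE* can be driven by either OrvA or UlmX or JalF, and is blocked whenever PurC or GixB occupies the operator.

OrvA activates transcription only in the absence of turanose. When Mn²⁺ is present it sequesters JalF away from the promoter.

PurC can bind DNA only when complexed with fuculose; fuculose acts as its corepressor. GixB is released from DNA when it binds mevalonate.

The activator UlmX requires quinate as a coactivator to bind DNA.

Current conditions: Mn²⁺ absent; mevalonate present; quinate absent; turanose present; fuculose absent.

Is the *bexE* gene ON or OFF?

ON

Turanose is present, so OrvA is inactive.
Quinate is absent, so UlmX is inactive.
Mn²⁺ is absent, so JalF is active.
Fuculose is absent, so PurC is inactive.
Mevalonate is present, so GixB is inactive.
Activator JalF is present, so *bexE* is transcribed.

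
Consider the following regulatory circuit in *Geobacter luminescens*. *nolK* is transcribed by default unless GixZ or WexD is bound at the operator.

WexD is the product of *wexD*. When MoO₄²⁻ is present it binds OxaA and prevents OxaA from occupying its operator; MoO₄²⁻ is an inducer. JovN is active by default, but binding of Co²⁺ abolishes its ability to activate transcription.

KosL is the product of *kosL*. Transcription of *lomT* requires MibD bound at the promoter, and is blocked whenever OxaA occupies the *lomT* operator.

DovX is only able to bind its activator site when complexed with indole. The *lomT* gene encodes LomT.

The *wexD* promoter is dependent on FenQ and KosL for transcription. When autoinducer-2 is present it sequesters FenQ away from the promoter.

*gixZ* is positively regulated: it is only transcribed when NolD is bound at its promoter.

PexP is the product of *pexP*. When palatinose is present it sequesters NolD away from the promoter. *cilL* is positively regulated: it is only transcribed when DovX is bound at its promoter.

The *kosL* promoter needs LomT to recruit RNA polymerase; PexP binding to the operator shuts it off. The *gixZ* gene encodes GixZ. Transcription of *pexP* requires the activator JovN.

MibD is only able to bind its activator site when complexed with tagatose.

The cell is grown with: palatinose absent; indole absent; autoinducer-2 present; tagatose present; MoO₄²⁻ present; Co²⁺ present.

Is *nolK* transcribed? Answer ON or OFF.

OFF

Palatinose is absent, so NolD is active.
No repressor is bound and NolD is active, so *gixZ* is transcribed.
So GixZ is produced and active.
Autoinducer-2 is present, so FenQ is inactive.
Co²⁺ is present, so JovN is inactive.
Required activator JovN is absent, so *pexP* is not transcribed.
So PexP is not produced.
MoO₄²⁻ is present, so OxaA is inactive.
Tagatose is present, so MibD is active.
No repressor is bound and MibD is active, so *lomT* is transcribed.
So LomT is produced and active.
No repressor is bound and LomT is active, so *kosL* is transcribed.
So KosL is produced and active.
Required activator FenQ is absent, so *wexD* is not transcribed.
So WexD is not produced.
With repressor GixZ bound, *nolK* is not transcribed.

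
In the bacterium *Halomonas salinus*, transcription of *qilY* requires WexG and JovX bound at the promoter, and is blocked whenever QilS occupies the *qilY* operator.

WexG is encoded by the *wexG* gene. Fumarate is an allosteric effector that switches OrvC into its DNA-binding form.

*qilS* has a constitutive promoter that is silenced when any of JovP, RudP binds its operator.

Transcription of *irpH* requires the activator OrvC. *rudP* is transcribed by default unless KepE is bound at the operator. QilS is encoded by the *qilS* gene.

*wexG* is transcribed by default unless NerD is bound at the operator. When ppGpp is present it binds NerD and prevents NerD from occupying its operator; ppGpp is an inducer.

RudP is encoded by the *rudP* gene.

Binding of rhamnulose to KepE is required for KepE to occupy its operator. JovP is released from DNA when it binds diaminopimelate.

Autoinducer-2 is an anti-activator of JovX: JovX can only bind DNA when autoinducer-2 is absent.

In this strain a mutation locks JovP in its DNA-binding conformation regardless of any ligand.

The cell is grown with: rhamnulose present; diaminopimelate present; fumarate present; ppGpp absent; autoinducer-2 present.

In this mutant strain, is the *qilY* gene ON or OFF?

OFF

ppGpp is absent, so NerD is active.
With repressor NerD bound, *wexG* is not transcribed.
So WexG is not produced.
JovP is constitutively active in this strain.
Rhamnulose is present, so KepE is active.
With repressor KepE bound, *rudP* is not transcribed.
So RudP is not produced.
With repressor JovP bound, *qilS* is not transcribed.
So QilS is not produced.
Autoinducer-2 is present, so JovX is inactive.
Required activator WexG is absent, so *qilY* is not transcribed.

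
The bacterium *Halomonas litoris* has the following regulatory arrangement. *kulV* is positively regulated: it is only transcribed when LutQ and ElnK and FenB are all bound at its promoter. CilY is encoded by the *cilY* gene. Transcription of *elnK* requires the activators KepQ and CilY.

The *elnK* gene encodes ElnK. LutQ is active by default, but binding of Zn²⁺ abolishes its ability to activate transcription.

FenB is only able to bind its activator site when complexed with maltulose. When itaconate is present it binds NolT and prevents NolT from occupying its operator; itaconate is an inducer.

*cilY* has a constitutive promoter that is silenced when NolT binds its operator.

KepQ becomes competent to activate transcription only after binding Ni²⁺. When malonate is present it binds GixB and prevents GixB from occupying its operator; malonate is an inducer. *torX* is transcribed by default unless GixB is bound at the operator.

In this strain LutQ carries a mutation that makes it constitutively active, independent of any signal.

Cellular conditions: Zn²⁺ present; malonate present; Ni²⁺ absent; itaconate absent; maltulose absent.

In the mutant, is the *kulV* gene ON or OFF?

LutQ is constitutively active in this strain.
Ni²⁺ is absent, so KepQ is inactive.
Itaconate is absent, so NolT is active.
With repressor NolT bound, *cilY* is not transcribed.
So CilY is not produced.
Required activator KepQ is absent, so *elnK* is not transcribed.
So ElnK is not produced.
Maltulose is absent, so FenB is inactive.
Required activator ElnK is absent, so *kulV* is not transcribed.

OFF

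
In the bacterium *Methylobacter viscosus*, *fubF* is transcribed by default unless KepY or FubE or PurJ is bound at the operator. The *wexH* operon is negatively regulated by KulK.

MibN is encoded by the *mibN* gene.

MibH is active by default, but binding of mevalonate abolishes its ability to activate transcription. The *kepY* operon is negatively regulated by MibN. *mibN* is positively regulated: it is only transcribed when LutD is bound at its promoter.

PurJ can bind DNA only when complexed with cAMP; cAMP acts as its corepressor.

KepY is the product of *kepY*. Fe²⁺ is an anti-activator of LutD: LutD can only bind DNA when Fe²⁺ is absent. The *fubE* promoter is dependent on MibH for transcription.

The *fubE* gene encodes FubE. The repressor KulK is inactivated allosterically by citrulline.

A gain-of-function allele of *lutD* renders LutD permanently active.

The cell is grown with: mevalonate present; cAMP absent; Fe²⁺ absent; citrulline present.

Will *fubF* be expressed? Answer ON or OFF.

LutD is constitutively active in this strain.
No repressor is bound and LutD is active, so *mibN* is transcribed.
So MibN is produced and active.
With repressor MibN bound, *kepY* is not transcribed.
So KepY is not produced.
Mevalonate is present, so MibH is inactive.
Required activator MibH is absent, so *fubE* is not transcribed.
So FubE is not produced.
cAMP is absent, so PurJ is inactive.
With no repressor bound, *fubF* is transcribed.

ON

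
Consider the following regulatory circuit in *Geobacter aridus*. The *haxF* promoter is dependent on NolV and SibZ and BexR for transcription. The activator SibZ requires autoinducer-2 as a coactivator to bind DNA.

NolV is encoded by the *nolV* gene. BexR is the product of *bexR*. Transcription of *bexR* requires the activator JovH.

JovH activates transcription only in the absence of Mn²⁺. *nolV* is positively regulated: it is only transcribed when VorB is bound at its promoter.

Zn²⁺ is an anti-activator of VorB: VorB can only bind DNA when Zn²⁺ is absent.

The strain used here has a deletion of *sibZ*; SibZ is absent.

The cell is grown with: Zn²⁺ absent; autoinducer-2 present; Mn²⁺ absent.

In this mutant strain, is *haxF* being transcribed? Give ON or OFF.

OFF

Zn²⁺ is absent, so VorB is active.
No repressor is bound and VorB is active, so *nolV* is transcribed.
So NolV is produced and active.
SibZ is non-functional in this strain, so it has no effect.
Mn²⁺ is absent, so JovH is active.
No repressor is bound and JovH is active, so *bexR* is transcribed.
So BexR is produced and active.
Required activator SibZ is absent, so *haxF* is not transcribed.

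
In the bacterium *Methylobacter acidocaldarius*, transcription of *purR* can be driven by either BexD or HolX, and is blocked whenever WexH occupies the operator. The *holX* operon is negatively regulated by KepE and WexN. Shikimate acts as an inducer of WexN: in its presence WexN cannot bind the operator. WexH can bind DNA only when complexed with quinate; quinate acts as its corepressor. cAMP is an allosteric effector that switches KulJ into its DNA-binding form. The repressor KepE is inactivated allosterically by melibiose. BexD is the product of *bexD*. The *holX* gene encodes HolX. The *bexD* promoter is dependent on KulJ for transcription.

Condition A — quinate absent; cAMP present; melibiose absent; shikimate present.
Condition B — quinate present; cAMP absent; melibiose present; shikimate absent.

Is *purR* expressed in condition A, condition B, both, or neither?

Condition A:
Quinate is absent, so WexH is inactive.
cAMP is present, so KulJ is active.
No repressor is bound and KulJ is active, so *bexD* is transcribed.
So BexD is produced and active.
Melibiose is absent, so KepE is active.
Shikimate is present, so WexN is inactive.
With repressor KepE bound, *holX* is not transcribed.
So HolX is not produced.
Activator BexD is present, so *purR* is transcribed.
→ *purR* is ON in A.
Condition B:
Quinate is present, so WexH is active.
cAMP is absent, so KulJ is inactive.
Required activator KulJ is absent, so *bexD* is not transcribed.
So BexD is not produced.
Melibiose is present, so KepE is inactive.
Shikimate is absent, so WexN is active.
With repressor WexN bound, *holX* is not transcribed.
So HolX is not produced.
With repressor WexH bound, *purR* is not transcribed.
→ *purR* is OFF in B.

A only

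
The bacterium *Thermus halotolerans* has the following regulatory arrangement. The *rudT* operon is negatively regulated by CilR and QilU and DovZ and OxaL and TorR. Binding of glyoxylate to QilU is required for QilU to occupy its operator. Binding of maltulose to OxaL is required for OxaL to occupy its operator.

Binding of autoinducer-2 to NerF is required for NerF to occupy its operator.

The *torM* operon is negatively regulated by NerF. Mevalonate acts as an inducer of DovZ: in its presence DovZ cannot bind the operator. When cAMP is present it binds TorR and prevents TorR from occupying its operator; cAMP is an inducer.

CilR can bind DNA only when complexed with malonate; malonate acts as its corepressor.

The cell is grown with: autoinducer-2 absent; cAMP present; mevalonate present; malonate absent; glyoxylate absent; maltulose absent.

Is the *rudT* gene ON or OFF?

ON

Malonate is absent, so CilR is inactive.
Glyoxylate is absent, so QilU is inactive.
Mevalonate is present, so DovZ is inactive.
Maltulose is absent, so OxaL is inactive.
cAMP is present, so TorR is inactive.
With no repressor bound, *rudT* is transcribed.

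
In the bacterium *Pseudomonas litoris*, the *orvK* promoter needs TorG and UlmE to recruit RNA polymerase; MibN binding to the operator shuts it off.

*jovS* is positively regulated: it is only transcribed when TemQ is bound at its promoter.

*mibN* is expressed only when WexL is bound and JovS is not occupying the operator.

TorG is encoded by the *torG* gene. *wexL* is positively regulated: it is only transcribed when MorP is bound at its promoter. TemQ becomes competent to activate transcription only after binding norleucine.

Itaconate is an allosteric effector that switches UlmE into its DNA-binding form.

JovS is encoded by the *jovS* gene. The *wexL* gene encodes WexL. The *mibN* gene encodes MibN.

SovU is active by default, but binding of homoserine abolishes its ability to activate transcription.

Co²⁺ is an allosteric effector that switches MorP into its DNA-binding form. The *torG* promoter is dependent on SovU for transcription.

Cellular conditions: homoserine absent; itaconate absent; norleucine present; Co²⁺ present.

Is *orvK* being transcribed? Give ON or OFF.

Homoserine is absent, so SovU is active.
No repressor is bound and SovU is active, so *torG* is transcribed.
So TorG is produced and active.
Itaconate is absent, so UlmE is inactive.
Co²⁺ is present, so MorP is active.
No repressor is bound and MorP is active, so *wexL* is transcribed.
So WexL is produced and active.
Norleucine is present, so TemQ is active.
No repressor is bound and TemQ is active, so *jovS* is transcribed.
So JovS is produced and active.
With repressor JovS bound, *mibN* is not transcribed.
So MibN is not produced.
Required activator UlmE is absent, so *orvK* is not transcribed.

OFF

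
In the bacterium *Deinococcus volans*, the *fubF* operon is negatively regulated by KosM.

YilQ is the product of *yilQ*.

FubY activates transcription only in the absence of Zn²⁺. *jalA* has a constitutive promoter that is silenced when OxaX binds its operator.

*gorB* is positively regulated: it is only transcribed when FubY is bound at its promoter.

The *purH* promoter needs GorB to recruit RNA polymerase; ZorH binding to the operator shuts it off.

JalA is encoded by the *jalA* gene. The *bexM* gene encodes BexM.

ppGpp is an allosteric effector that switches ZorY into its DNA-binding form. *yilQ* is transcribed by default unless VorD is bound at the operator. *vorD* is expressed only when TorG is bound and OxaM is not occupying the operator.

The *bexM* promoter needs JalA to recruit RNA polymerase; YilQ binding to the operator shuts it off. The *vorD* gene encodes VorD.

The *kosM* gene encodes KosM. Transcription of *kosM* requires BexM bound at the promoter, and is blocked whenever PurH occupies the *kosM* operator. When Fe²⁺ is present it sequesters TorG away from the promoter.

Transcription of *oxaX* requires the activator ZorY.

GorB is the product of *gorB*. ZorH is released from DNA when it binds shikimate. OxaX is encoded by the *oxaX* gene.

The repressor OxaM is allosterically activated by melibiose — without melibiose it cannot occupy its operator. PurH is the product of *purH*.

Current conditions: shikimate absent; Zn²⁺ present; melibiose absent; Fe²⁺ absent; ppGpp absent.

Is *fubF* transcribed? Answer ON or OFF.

ppGpp is absent, so ZorY is inactive.
Required activator ZorY is absent, so *oxaX* is not transcribed.
So OxaX is not produced.
With no repressor bound, *jalA* is transcribed.
So JalA is produced and active.
Fe²⁺ is absent, so TorG is active.
Melibiose is absent, so OxaM is inactive.
No repressor is bound and TorG is active, so *vorD* is transcribed.
So VorD is produced and active.
With repressor VorD bound, *yilQ* is not transcribed.
So YilQ is not produced.
No repressor is bound and JalA is active, so *bexM* is transcribed.
So BexM is produced and active.
Shikimate is absent, so ZorH is active.
Zn²⁺ is present, so FubY is inactive.
Required activator FubY is absent, so *gorB* is not transcribed.
So GorB is not produced.
With repressor ZorH bound, *purH* is not transcribed.
So PurH is not produced.
No repressor is bound and BexM is active, so *kosM* is transcribed.
So KosM is produced and active.
With repressor KosM bound, *fubF* is not transcribed.

OFF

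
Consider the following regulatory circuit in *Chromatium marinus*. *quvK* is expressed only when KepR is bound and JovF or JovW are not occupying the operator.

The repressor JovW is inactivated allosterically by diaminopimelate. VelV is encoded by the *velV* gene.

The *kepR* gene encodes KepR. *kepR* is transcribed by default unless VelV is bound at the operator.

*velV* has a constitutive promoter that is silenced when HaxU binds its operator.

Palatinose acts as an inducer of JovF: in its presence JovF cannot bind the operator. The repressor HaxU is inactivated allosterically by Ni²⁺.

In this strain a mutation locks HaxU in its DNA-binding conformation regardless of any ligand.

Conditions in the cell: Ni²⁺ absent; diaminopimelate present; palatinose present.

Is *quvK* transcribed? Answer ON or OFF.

ON

Palatinose is present, so JovF is inactive.
HaxU is constitutively active in this strain.
With repressor HaxU bound, *velV* is not transcribed.
So VelV is not produced.
With no repressor bound, *kepR* is transcribed.
So KepR is produced and active.
Diaminopimelate is present, so JovW is inactive.
No repressor is bound and KepR is active, so *quvK* is transcribed.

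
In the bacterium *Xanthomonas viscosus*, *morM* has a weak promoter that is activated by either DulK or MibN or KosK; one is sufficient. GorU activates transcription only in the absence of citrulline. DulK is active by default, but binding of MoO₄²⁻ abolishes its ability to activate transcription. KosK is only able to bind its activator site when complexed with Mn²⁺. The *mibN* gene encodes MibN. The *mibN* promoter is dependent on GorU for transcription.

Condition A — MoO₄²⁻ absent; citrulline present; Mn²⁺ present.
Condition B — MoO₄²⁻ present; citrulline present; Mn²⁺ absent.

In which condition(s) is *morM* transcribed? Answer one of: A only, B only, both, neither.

A only

Condition A:
MoO₄²⁻ is absent, so DulK is active.
Citrulline is present, so GorU is inactive.
Required activator GorU is absent, so *mibN* is not transcribed.
So MibN is not produced.
Mn²⁺ is present, so KosK is active.
Activator DulK is present, so *morM* is transcribed.
→ *morM* is ON in A.
Condition B:
MoO₄²⁻ is present, so DulK is inactive.
Citrulline is present, so GorU is inactive.
Required activator GorU is absent, so *mibN* is not transcribed.
So MibN is not produced.
Mn²⁺ is absent, so KosK is inactive.
No activator is available at the *morM* promoter, so *morM* is not transcribed.
→ *morM* is OFF in B.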